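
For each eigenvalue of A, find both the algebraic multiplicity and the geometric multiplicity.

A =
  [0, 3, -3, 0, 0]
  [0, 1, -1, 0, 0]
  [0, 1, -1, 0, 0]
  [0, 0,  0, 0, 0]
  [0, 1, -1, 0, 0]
λ = 0: alg = 5, geom = 4

Step 1 — factor the characteristic polynomial to read off the algebraic multiplicities:
  χ_A(x) = x^5

Step 2 — compute geometric multiplicities via the rank-nullity identity g(λ) = n − rank(A − λI):
  rank(A − (0)·I) = 1, so dim ker(A − (0)·I) = n − 1 = 4

Summary:
  λ = 0: algebraic multiplicity = 5, geometric multiplicity = 4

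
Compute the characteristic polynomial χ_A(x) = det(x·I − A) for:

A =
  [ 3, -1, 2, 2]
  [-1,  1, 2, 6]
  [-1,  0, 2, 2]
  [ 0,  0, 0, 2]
x^4 - 8*x^3 + 24*x^2 - 32*x + 16

Expanding det(x·I − A) (e.g. by cofactor expansion or by noting that A is similar to its Jordan form J, which has the same characteristic polynomial as A) gives
  χ_A(x) = x^4 - 8*x^3 + 24*x^2 - 32*x + 16
which factors as (x - 2)^4. The eigenvalues (with algebraic multiplicities) are λ = 2 with multiplicity 4.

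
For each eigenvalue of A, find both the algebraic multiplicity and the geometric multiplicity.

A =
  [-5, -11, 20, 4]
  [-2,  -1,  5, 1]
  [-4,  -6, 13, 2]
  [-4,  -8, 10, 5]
λ = 3: alg = 4, geom = 2

Step 1 — factor the characteristic polynomial to read off the algebraic multiplicities:
  χ_A(x) = (x - 3)^4

Step 2 — compute geometric multiplicities via the rank-nullity identity g(λ) = n − rank(A − λI):
  rank(A − (3)·I) = 2, so dim ker(A − (3)·I) = n − 2 = 2

Summary:
  λ = 3: algebraic multiplicity = 4, geometric multiplicity = 2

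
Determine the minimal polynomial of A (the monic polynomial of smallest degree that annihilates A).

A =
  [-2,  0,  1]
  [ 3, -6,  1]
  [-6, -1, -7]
x^3 + 15*x^2 + 75*x + 125

The characteristic polynomial is χ_A(x) = (x + 5)^3, so the eigenvalues are known. The minimal polynomial is
  m_A(x) = Π_λ (x − λ)^{k_λ}
where k_λ is the size of the *largest* Jordan block for λ (equivalently, the smallest k with (A − λI)^k v = 0 for every generalised eigenvector v of λ).

  λ = -5: largest Jordan block has size 3, contributing (x + 5)^3

So m_A(x) = (x + 5)^3 = x^3 + 15*x^2 + 75*x + 125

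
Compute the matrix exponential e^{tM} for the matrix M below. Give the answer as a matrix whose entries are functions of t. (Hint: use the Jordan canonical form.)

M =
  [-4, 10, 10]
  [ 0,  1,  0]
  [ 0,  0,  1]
e^{tM} =
  [exp(-4*t), 2*exp(t) - 2*exp(-4*t), 2*exp(t) - 2*exp(-4*t)]
  [0, exp(t), 0]
  [0, 0, exp(t)]

Strategy: write M = P · J · P⁻¹ where J is a Jordan canonical form, so e^{tM} = P · e^{tJ} · P⁻¹, and e^{tJ} can be computed block-by-block.

M has Jordan form
J =
  [-4, 0, 0]
  [ 0, 1, 0]
  [ 0, 0, 1]
(up to reordering of blocks).

Per-block formulas:
  For a 1×1 block at λ = -4: exp(t · [-4]) = [e^(-4t)].
  For a 1×1 block at λ = 1: exp(t · [1]) = [e^(1t)].

After assembling e^{tJ} and conjugating by P, we get:

e^{tM} =
  [exp(-4*t), 2*exp(t) - 2*exp(-4*t), 2*exp(t) - 2*exp(-4*t)]
  [0, exp(t), 0]
  [0, 0, exp(t)]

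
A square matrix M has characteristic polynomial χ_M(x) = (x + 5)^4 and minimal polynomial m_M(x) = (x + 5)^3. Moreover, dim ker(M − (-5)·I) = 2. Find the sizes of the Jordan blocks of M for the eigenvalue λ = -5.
Block sizes for λ = -5: [3, 1]

Step 1 — from the characteristic polynomial, algebraic multiplicity of λ = -5 is 4. From dim ker(M − (-5)·I) = 2, there are exactly 2 Jordan blocks for λ = -5.
Step 2 — from the minimal polynomial, the factor (x + 5)^3 tells us the largest block for λ = -5 has size 3.
Step 3 — with total size 4, 2 blocks, and largest block 3, the block sizes (in nonincreasing order) are [3, 1].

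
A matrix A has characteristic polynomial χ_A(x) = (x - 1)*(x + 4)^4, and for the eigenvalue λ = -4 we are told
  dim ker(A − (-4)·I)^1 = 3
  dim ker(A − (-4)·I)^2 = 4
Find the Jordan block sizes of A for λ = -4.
Block sizes for λ = -4: [2, 1, 1]

From the dimensions of kernels of powers, the number of Jordan blocks of size at least j is d_j − d_{j−1} where d_j = dim ker(N^j) (with d_0 = 0). Computing the differences gives [3, 1].
The number of blocks of size exactly k is (#blocks of size ≥ k) − (#blocks of size ≥ k + 1), so the partition is: 2 block(s) of size 1, 1 block(s) of size 2.
In nonincreasing order the block sizes are [2, 1, 1].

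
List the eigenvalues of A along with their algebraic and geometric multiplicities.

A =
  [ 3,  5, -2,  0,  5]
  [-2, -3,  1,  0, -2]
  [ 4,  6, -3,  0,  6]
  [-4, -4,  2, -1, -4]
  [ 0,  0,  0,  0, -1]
λ = -1: alg = 5, geom = 3

Step 1 — factor the characteristic polynomial to read off the algebraic multiplicities:
  χ_A(x) = (x + 1)^5

Step 2 — compute geometric multiplicities via the rank-nullity identity g(λ) = n − rank(A − λI):
  rank(A − (-1)·I) = 2, so dim ker(A − (-1)·I) = n − 2 = 3

Summary:
  λ = -1: algebraic multiplicity = 5, geometric multiplicity = 3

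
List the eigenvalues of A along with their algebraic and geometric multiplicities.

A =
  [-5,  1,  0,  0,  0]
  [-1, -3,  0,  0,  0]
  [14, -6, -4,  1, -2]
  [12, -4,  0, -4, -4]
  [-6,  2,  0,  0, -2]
λ = -4: alg = 4, geom = 2; λ = -2: alg = 1, geom = 1

Step 1 — factor the characteristic polynomial to read off the algebraic multiplicities:
  χ_A(x) = (x + 2)*(x + 4)^4

Step 2 — compute geometric multiplicities via the rank-nullity identity g(λ) = n − rank(A − λI):
  rank(A − (-4)·I) = 3, so dim ker(A − (-4)·I) = n − 3 = 2
  rank(A − (-2)·I) = 4, so dim ker(A − (-2)·I) = n − 4 = 1

Summary:
  λ = -4: algebraic multiplicity = 4, geometric multiplicity = 2
  λ = -2: algebraic multiplicity = 1, geometric multiplicity = 1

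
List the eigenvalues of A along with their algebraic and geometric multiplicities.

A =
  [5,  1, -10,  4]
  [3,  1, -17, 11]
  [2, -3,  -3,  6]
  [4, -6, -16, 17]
λ = 5: alg = 4, geom = 2

Step 1 — factor the characteristic polynomial to read off the algebraic multiplicities:
  χ_A(x) = (x - 5)^4

Step 2 — compute geometric multiplicities via the rank-nullity identity g(λ) = n − rank(A − λI):
  rank(A − (5)·I) = 2, so dim ker(A − (5)·I) = n − 2 = 2

Summary:
  λ = 5: algebraic multiplicity = 4, geometric multiplicity = 2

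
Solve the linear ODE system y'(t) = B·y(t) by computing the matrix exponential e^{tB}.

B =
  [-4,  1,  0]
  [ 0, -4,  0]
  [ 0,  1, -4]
e^{tB} =
  [exp(-4*t), t*exp(-4*t), 0]
  [0, exp(-4*t), 0]
  [0, t*exp(-4*t), exp(-4*t)]

Strategy: write B = P · J · P⁻¹ where J is a Jordan canonical form, so e^{tB} = P · e^{tJ} · P⁻¹, and e^{tJ} can be computed block-by-block.

B has Jordan form
J =
  [-4,  1,  0]
  [ 0, -4,  0]
  [ 0,  0, -4]
(up to reordering of blocks).

Per-block formulas:
  For a 2×2 Jordan block J_2(-4): exp(t · J_2(-4)) = e^(-4t)·(I + t·N), where N is the 2×2 nilpotent shift.
  For a 1×1 block at λ = -4: exp(t · [-4]) = [e^(-4t)].

After assembling e^{tJ} and conjugating by P, we get:

e^{tB} =
  [exp(-4*t), t*exp(-4*t), 0]
  [0, exp(-4*t), 0]
  [0, t*exp(-4*t), exp(-4*t)]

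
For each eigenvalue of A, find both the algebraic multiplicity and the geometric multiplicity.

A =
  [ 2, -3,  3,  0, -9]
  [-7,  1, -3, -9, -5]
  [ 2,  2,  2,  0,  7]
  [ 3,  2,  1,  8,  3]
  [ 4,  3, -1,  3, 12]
λ = 5: alg = 5, geom = 2

Step 1 — factor the characteristic polynomial to read off the algebraic multiplicities:
  χ_A(x) = (x - 5)^5

Step 2 — compute geometric multiplicities via the rank-nullity identity g(λ) = n − rank(A − λI):
  rank(A − (5)·I) = 3, so dim ker(A − (5)·I) = n − 3 = 2

Summary:
  λ = 5: algebraic multiplicity = 5, geometric multiplicity = 2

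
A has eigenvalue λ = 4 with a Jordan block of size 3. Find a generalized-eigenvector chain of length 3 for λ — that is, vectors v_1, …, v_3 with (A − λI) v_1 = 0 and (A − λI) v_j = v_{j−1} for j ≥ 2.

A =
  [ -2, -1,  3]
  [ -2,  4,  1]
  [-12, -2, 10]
A Jordan chain for λ = 4 of length 3:
v_1 = (2, 0, 4)ᵀ
v_2 = (-6, -2, -12)ᵀ
v_3 = (1, 0, 0)ᵀ

Let N = A − (4)·I. We want v_3 with N^3 v_3 = 0 but N^2 v_3 ≠ 0; then v_{j-1} := N · v_j for j = 3, …, 2.

Pick v_3 = (1, 0, 0)ᵀ.
Then v_2 = N · v_3 = (-6, -2, -12)ᵀ.
Then v_1 = N · v_2 = (2, 0, 4)ᵀ.

Sanity check: (A − (4)·I) v_1 = (0, 0, 0)ᵀ = 0. ✓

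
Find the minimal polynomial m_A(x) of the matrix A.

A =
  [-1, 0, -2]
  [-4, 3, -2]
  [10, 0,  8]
x^2 - 7*x + 12

The characteristic polynomial is χ_A(x) = (x - 4)*(x - 3)^2, so the eigenvalues are known. The minimal polynomial is
  m_A(x) = Π_λ (x − λ)^{k_λ}
where k_λ is the size of the *largest* Jordan block for λ (equivalently, the smallest k with (A − λI)^k v = 0 for every generalised eigenvector v of λ).

  λ = 3: largest Jordan block has size 1, contributing (x − 3)
  λ = 4: largest Jordan block has size 1, contributing (x − 4)

So m_A(x) = (x - 4)*(x - 3) = x^2 - 7*x + 12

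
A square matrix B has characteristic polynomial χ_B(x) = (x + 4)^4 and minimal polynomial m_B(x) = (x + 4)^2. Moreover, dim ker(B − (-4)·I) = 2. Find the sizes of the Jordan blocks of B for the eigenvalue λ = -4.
Block sizes for λ = -4: [2, 2]

Step 1 — from the characteristic polynomial, algebraic multiplicity of λ = -4 is 4. From dim ker(B − (-4)·I) = 2, there are exactly 2 Jordan blocks for λ = -4.
Step 2 — from the minimal polynomial, the factor (x + 4)^2 tells us the largest block for λ = -4 has size 2.
Step 3 — with total size 4, 2 blocks, and largest block 2, the block sizes (in nonincreasing order) are [2, 2].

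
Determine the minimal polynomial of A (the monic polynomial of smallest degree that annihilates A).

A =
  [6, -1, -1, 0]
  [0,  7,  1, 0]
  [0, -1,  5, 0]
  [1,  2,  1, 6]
x^2 - 12*x + 36

The characteristic polynomial is χ_A(x) = (x - 6)^4, so the eigenvalues are known. The minimal polynomial is
  m_A(x) = Π_λ (x − λ)^{k_λ}
where k_λ is the size of the *largest* Jordan block for λ (equivalently, the smallest k with (A − λI)^k v = 0 for every generalised eigenvector v of λ).

  λ = 6: largest Jordan block has size 2, contributing (x − 6)^2

So m_A(x) = (x - 6)^2 = x^2 - 12*x + 36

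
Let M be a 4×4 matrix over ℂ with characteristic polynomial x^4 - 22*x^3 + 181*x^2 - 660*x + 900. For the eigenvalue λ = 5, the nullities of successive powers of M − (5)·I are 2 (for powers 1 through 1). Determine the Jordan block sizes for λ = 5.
Block sizes for λ = 5: [1, 1]

From the dimensions of kernels of powers, the number of Jordan blocks of size at least j is d_j − d_{j−1} where d_j = dim ker(N^j) (with d_0 = 0). Computing the differences gives [2].
The number of blocks of size exactly k is (#blocks of size ≥ k) − (#blocks of size ≥ k + 1), so the partition is: 2 block(s) of size 1.
In nonincreasing order the block sizes are [1, 1].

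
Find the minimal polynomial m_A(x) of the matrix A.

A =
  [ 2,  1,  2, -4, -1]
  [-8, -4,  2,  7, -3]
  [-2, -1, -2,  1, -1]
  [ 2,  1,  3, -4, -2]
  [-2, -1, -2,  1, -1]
x^5 + 9*x^4 + 27*x^3 + 27*x^2

The characteristic polynomial is χ_A(x) = x^2*(x + 3)^3, so the eigenvalues are known. The minimal polynomial is
  m_A(x) = Π_λ (x − λ)^{k_λ}
where k_λ is the size of the *largest* Jordan block for λ (equivalently, the smallest k with (A − λI)^k v = 0 for every generalised eigenvector v of λ).

  λ = -3: largest Jordan block has size 3, contributing (x + 3)^3
  λ = 0: largest Jordan block has size 2, contributing (x − 0)^2

So m_A(x) = x^2*(x + 3)^3 = x^5 + 9*x^4 + 27*x^3 + 27*x^2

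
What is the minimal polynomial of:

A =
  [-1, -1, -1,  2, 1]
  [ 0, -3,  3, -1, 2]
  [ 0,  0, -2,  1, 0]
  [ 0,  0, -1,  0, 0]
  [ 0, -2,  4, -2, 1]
x^2 + 2*x + 1

The characteristic polynomial is χ_A(x) = (x + 1)^5, so the eigenvalues are known. The minimal polynomial is
  m_A(x) = Π_λ (x − λ)^{k_λ}
where k_λ is the size of the *largest* Jordan block for λ (equivalently, the smallest k with (A − λI)^k v = 0 for every generalised eigenvector v of λ).

  λ = -1: largest Jordan block has size 2, contributing (x + 1)^2

So m_A(x) = (x + 1)^2 = x^2 + 2*x + 1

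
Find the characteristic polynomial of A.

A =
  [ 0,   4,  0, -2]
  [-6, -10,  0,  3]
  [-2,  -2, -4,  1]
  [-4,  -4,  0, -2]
x^4 + 16*x^3 + 96*x^2 + 256*x + 256

Expanding det(x·I − A) (e.g. by cofactor expansion or by noting that A is similar to its Jordan form J, which has the same characteristic polynomial as A) gives
  χ_A(x) = x^4 + 16*x^3 + 96*x^2 + 256*x + 256
which factors as (x + 4)^4. The eigenvalues (with algebraic multiplicities) are λ = -4 with multiplicity 4.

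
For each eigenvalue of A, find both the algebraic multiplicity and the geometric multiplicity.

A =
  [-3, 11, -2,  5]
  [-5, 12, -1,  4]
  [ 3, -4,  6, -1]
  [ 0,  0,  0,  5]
λ = 5: alg = 4, geom = 2

Step 1 — factor the characteristic polynomial to read off the algebraic multiplicities:
  χ_A(x) = (x - 5)^4

Step 2 — compute geometric multiplicities via the rank-nullity identity g(λ) = n − rank(A − λI):
  rank(A − (5)·I) = 2, so dim ker(A − (5)·I) = n − 2 = 2

Summary:
  λ = 5: algebraic multiplicity = 4, geometric multiplicity = 2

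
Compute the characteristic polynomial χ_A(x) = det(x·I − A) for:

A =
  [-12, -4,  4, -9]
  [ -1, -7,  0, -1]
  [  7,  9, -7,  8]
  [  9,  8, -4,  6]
x^4 + 20*x^3 + 150*x^2 + 500*x + 625

Expanding det(x·I − A) (e.g. by cofactor expansion or by noting that A is similar to its Jordan form J, which has the same characteristic polynomial as A) gives
  χ_A(x) = x^4 + 20*x^3 + 150*x^2 + 500*x + 625
which factors as (x + 5)^4. The eigenvalues (with algebraic multiplicities) are λ = -5 with multiplicity 4.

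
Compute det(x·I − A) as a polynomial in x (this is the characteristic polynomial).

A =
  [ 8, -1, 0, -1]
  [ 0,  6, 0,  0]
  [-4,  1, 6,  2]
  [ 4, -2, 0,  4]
x^4 - 24*x^3 + 216*x^2 - 864*x + 1296

Expanding det(x·I − A) (e.g. by cofactor expansion or by noting that A is similar to its Jordan form J, which has the same characteristic polynomial as A) gives
  χ_A(x) = x^4 - 24*x^3 + 216*x^2 - 864*x + 1296
which factors as (x - 6)^4. The eigenvalues (with algebraic multiplicities) are λ = 6 with multiplicity 4.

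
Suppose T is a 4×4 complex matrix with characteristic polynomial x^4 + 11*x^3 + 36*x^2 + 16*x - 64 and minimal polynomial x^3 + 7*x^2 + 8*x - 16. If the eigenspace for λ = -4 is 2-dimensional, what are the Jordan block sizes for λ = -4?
Block sizes for λ = -4: [2, 1]

Step 1 — from the characteristic polynomial, algebraic multiplicity of λ = -4 is 3. From dim ker(T − (-4)·I) = 2, there are exactly 2 Jordan blocks for λ = -4.
Step 2 — from the minimal polynomial, the factor (x + 4)^2 tells us the largest block for λ = -4 has size 2.
Step 3 — with total size 3, 2 blocks, and largest block 2, the block sizes (in nonincreasing order) are [2, 1].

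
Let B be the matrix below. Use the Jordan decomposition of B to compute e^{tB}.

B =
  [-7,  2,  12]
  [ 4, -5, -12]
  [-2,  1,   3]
e^{tB} =
  [-4*t*exp(-3*t) + exp(-3*t), 2*t*exp(-3*t), 12*t*exp(-3*t)]
  [4*t*exp(-3*t), -2*t*exp(-3*t) + exp(-3*t), -12*t*exp(-3*t)]
  [-2*t*exp(-3*t), t*exp(-3*t), 6*t*exp(-3*t) + exp(-3*t)]

Strategy: write B = P · J · P⁻¹ where J is a Jordan canonical form, so e^{tB} = P · e^{tJ} · P⁻¹, and e^{tJ} can be computed block-by-block.

B has Jordan form
J =
  [-3,  1,  0]
  [ 0, -3,  0]
  [ 0,  0, -3]
(up to reordering of blocks).

Per-block formulas:
  For a 2×2 Jordan block J_2(-3): exp(t · J_2(-3)) = e^(-3t)·(I + t·N), where N is the 2×2 nilpotent shift.
  For a 1×1 block at λ = -3: exp(t · [-3]) = [e^(-3t)].

After assembling e^{tJ} and conjugating by P, we get:

e^{tB} =
  [-4*t*exp(-3*t) + exp(-3*t), 2*t*exp(-3*t), 12*t*exp(-3*t)]
  [4*t*exp(-3*t), -2*t*exp(-3*t) + exp(-3*t), -12*t*exp(-3*t)]
  [-2*t*exp(-3*t), t*exp(-3*t), 6*t*exp(-3*t) + exp(-3*t)]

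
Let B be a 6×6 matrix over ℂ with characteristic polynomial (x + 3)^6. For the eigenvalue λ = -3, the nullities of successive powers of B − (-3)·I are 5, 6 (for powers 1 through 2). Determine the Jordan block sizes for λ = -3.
Block sizes for λ = -3: [2, 1, 1, 1, 1]

From the dimensions of kernels of powers, the number of Jordan blocks of size at least j is d_j − d_{j−1} where d_j = dim ker(N^j) (with d_0 = 0). Computing the differences gives [5, 1].
The number of blocks of size exactly k is (#blocks of size ≥ k) − (#blocks of size ≥ k + 1), so the partition is: 4 block(s) of size 1, 1 block(s) of size 2.
In nonincreasing order the block sizes are [2, 1, 1, 1, 1].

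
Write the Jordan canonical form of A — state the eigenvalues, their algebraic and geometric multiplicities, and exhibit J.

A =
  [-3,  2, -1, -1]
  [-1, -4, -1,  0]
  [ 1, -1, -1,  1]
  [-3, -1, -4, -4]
J_2(-3) ⊕ J_2(-3)

The characteristic polynomial is
  det(x·I − A) = x^4 + 12*x^3 + 54*x^2 + 108*x + 81 = (x + 3)^4

Eigenvalues and multiplicities (the geometric multiplicity of λ is n − rank(A − λI), which equals the number of Jordan blocks for λ):
  λ = -3: algebraic multiplicity = 4, geometric multiplicity = 2

Determining the block sizes for each eigenvalue:
  λ = -3: with am = 4 and gm = 2, the partition is not yet determined (e.g. several partitions of 4 into 2 parts exist). Let N = A − (-3)·I. Computing rank(N^1) = 2, rank(N^2) = 0; the number of blocks of size ≥ j is rank(N^{j−1}) − rank(N^j), giving [2, 2]. So we have 2 block(s) of size 2 → block sizes [2, 2]

Assembling the blocks gives a Jordan form
J =
  [-3,  1,  0,  0]
  [ 0, -3,  0,  0]
  [ 0,  0, -3,  1]
  [ 0,  0,  0, -3]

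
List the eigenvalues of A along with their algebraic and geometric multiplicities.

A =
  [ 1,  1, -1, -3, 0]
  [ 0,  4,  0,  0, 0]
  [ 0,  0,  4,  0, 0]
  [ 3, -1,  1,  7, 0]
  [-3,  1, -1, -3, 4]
λ = 4: alg = 5, geom = 4

Step 1 — factor the characteristic polynomial to read off the algebraic multiplicities:
  χ_A(x) = (x - 4)^5

Step 2 — compute geometric multiplicities via the rank-nullity identity g(λ) = n − rank(A − λI):
  rank(A − (4)·I) = 1, so dim ker(A − (4)·I) = n − 1 = 4

Summary:
  λ = 4: algebraic multiplicity = 5, geometric multiplicity = 4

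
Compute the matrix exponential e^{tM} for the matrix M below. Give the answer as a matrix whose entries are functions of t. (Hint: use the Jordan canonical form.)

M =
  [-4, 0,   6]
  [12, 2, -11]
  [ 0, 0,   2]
e^{tM} =
  [exp(-4*t), 0, exp(2*t) - exp(-4*t)]
  [2*exp(2*t) - 2*exp(-4*t), exp(2*t), t*exp(2*t) - 2*exp(2*t) + 2*exp(-4*t)]
  [0, 0, exp(2*t)]

Strategy: write M = P · J · P⁻¹ where J is a Jordan canonical form, so e^{tM} = P · e^{tJ} · P⁻¹, and e^{tJ} can be computed block-by-block.

M has Jordan form
J =
  [-4, 0, 0]
  [ 0, 2, 1]
  [ 0, 0, 2]
(up to reordering of blocks).

Per-block formulas:
  For a 2×2 Jordan block J_2(2): exp(t · J_2(2)) = e^(2t)·(I + t·N), where N is the 2×2 nilpotent shift.
  For a 1×1 block at λ = -4: exp(t · [-4]) = [e^(-4t)].

After assembling e^{tJ} and conjugating by P, we get:

e^{tM} =
  [exp(-4*t), 0, exp(2*t) - exp(-4*t)]
  [2*exp(2*t) - 2*exp(-4*t), exp(2*t), t*exp(2*t) - 2*exp(2*t) + 2*exp(-4*t)]
  [0, 0, exp(2*t)]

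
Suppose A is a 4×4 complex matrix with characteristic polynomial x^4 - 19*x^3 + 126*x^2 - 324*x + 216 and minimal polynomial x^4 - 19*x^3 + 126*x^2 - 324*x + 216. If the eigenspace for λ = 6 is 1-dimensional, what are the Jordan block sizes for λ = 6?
Block sizes for λ = 6: [3]

Step 1 — from the characteristic polynomial, algebraic multiplicity of λ = 6 is 3. From dim ker(A − (6)·I) = 1, there are exactly 1 Jordan blocks for λ = 6.
Step 2 — from the minimal polynomial, the factor (x − 6)^3 tells us the largest block for λ = 6 has size 3.
Step 3 — with total size 3, 1 blocks, and largest block 3, the block sizes (in nonincreasing order) are [3].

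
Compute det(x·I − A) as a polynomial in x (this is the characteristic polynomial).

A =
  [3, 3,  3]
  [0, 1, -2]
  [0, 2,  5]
x^3 - 9*x^2 + 27*x - 27

Expanding det(x·I − A) (e.g. by cofactor expansion or by noting that A is similar to its Jordan form J, which has the same characteristic polynomial as A) gives
  χ_A(x) = x^3 - 9*x^2 + 27*x - 27
which factors as (x - 3)^3. The eigenvalues (with algebraic multiplicities) are λ = 3 with multiplicity 3.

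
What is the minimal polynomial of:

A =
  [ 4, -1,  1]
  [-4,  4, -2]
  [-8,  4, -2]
x^2 - 4*x + 4

The characteristic polynomial is χ_A(x) = (x - 2)^3, so the eigenvalues are known. The minimal polynomial is
  m_A(x) = Π_λ (x − λ)^{k_λ}
where k_λ is the size of the *largest* Jordan block for λ (equivalently, the smallest k with (A − λI)^k v = 0 for every generalised eigenvector v of λ).

  λ = 2: largest Jordan block has size 2, contributing (x − 2)^2

So m_A(x) = (x - 2)^2 = x^2 - 4*x + 4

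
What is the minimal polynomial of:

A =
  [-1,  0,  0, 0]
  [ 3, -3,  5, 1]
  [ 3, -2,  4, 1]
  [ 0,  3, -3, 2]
x^3 - 3*x^2 + 4

The characteristic polynomial is χ_A(x) = (x - 2)^2*(x + 1)^2, so the eigenvalues are known. The minimal polynomial is
  m_A(x) = Π_λ (x − λ)^{k_λ}
where k_λ is the size of the *largest* Jordan block for λ (equivalently, the smallest k with (A − λI)^k v = 0 for every generalised eigenvector v of λ).

  λ = -1: largest Jordan block has size 1, contributing (x + 1)
  λ = 2: largest Jordan block has size 2, contributing (x − 2)^2

So m_A(x) = (x - 2)^2*(x + 1) = x^3 - 3*x^2 + 4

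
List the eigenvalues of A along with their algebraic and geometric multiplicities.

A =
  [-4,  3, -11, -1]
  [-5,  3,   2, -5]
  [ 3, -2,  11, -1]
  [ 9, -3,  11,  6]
λ = 3: alg = 2, geom = 1; λ = 5: alg = 2, geom = 1

Step 1 — factor the characteristic polynomial to read off the algebraic multiplicities:
  χ_A(x) = (x - 5)^2*(x - 3)^2

Step 2 — compute geometric multiplicities via the rank-nullity identity g(λ) = n − rank(A − λI):
  rank(A − (3)·I) = 3, so dim ker(A − (3)·I) = n − 3 = 1
  rank(A − (5)·I) = 3, so dim ker(A − (5)·I) = n − 3 = 1

Summary:
  λ = 3: algebraic multiplicity = 2, geometric multiplicity = 1
  λ = 5: algebraic multiplicity = 2, geometric multiplicity = 1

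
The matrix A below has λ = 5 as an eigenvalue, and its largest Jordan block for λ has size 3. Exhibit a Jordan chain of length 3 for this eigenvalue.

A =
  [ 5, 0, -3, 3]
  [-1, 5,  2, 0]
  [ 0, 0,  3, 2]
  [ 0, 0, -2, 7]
A Jordan chain for λ = 5 of length 3:
v_1 = (0, -1, 0, 0)ᵀ
v_2 = (-3, 2, -2, -2)ᵀ
v_3 = (0, 0, 1, 0)ᵀ

Let N = A − (5)·I. We want v_3 with N^3 v_3 = 0 but N^2 v_3 ≠ 0; then v_{j-1} := N · v_j for j = 3, …, 2.

Pick v_3 = (0, 0, 1, 0)ᵀ.
Then v_2 = N · v_3 = (-3, 2, -2, -2)ᵀ.
Then v_1 = N · v_2 = (0, -1, 0, 0)ᵀ.

Sanity check: (A − (5)·I) v_1 = (0, 0, 0, 0)ᵀ = 0. ✓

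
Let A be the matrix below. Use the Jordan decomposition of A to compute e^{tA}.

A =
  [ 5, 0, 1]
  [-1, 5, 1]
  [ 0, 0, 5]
e^{tA} =
  [exp(5*t), 0, t*exp(5*t)]
  [-t*exp(5*t), exp(5*t), -t^2*exp(5*t)/2 + t*exp(5*t)]
  [0, 0, exp(5*t)]

Strategy: write A = P · J · P⁻¹ where J is a Jordan canonical form, so e^{tA} = P · e^{tJ} · P⁻¹, and e^{tJ} can be computed block-by-block.

A has Jordan form
J =
  [5, 1, 0]
  [0, 5, 1]
  [0, 0, 5]
(up to reordering of blocks).

Per-block formulas:
  For a 3×3 Jordan block J_3(5): exp(t · J_3(5)) = e^(5t)·(I + t·N + (t^2/2)·N^2), where N is the 3×3 nilpotent shift.

After assembling e^{tJ} and conjugating by P, we get:

e^{tA} =
  [exp(5*t), 0, t*exp(5*t)]
  [-t*exp(5*t), exp(5*t), -t^2*exp(5*t)/2 + t*exp(5*t)]
  [0, 0, exp(5*t)]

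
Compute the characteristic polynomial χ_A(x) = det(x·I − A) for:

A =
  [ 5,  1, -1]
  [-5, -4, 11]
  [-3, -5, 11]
x^3 - 12*x^2 + 48*x - 64

Expanding det(x·I − A) (e.g. by cofactor expansion or by noting that A is similar to its Jordan form J, which has the same characteristic polynomial as A) gives
  χ_A(x) = x^3 - 12*x^2 + 48*x - 64
which factors as (x - 4)^3. The eigenvalues (with algebraic multiplicities) are λ = 4 with multiplicity 3.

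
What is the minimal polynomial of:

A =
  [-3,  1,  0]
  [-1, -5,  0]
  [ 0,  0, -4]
x^2 + 8*x + 16

The characteristic polynomial is χ_A(x) = (x + 4)^3, so the eigenvalues are known. The minimal polynomial is
  m_A(x) = Π_λ (x − λ)^{k_λ}
where k_λ is the size of the *largest* Jordan block for λ (equivalently, the smallest k with (A − λI)^k v = 0 for every generalised eigenvector v of λ).

  λ = -4: largest Jordan block has size 2, contributing (x + 4)^2

So m_A(x) = (x + 4)^2 = x^2 + 8*x + 16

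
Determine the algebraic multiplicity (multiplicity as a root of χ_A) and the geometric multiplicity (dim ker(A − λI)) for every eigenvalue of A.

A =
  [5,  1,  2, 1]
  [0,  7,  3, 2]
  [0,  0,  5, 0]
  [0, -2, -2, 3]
λ = 5: alg = 4, geom = 2

Step 1 — factor the characteristic polynomial to read off the algebraic multiplicities:
  χ_A(x) = (x - 5)^4

Step 2 — compute geometric multiplicities via the rank-nullity identity g(λ) = n − rank(A − λI):
  rank(A − (5)·I) = 2, so dim ker(A − (5)·I) = n − 2 = 2

Summary:
  λ = 5: algebraic multiplicity = 4, geometric multiplicity = 2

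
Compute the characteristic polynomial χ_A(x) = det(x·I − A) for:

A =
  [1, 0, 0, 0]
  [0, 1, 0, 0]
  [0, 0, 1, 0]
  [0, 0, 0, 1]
x^4 - 4*x^3 + 6*x^2 - 4*x + 1

Expanding det(x·I − A) (e.g. by cofactor expansion or by noting that A is similar to its Jordan form J, which has the same characteristic polynomial as A) gives
  χ_A(x) = x^4 - 4*x^3 + 6*x^2 - 4*x + 1
which factors as (x - 1)^4. The eigenvalues (with algebraic multiplicities) are λ = 1 with multiplicity 4.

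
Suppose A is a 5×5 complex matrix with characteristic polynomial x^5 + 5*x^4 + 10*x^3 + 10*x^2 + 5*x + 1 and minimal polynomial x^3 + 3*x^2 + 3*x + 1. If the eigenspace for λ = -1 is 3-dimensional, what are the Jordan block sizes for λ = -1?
Block sizes for λ = -1: [3, 1, 1]

Step 1 — from the characteristic polynomial, algebraic multiplicity of λ = -1 is 5. From dim ker(A − (-1)·I) = 3, there are exactly 3 Jordan blocks for λ = -1.
Step 2 — from the minimal polynomial, the factor (x + 1)^3 tells us the largest block for λ = -1 has size 3.
Step 3 — with total size 5, 3 blocks, and largest block 3, the block sizes (in nonincreasing order) are [3, 1, 1].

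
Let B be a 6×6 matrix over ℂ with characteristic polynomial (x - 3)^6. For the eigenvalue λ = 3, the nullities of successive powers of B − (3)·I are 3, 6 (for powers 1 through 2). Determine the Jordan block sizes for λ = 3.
Block sizes for λ = 3: [2, 2, 2]

From the dimensions of kernels of powers, the number of Jordan blocks of size at least j is d_j − d_{j−1} where d_j = dim ker(N^j) (with d_0 = 0). Computing the differences gives [3, 3].
The number of blocks of size exactly k is (#blocks of size ≥ k) − (#blocks of size ≥ k + 1), so the partition is: 3 block(s) of size 2.
In nonincreasing order the block sizes are [2, 2, 2].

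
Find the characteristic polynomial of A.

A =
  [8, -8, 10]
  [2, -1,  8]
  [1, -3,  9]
x^3 - 16*x^2 + 85*x - 150

Expanding det(x·I − A) (e.g. by cofactor expansion or by noting that A is similar to its Jordan form J, which has the same characteristic polynomial as A) gives
  χ_A(x) = x^3 - 16*x^2 + 85*x - 150
which factors as (x - 6)*(x - 5)^2. The eigenvalues (with algebraic multiplicities) are λ = 5 with multiplicity 2, λ = 6 with multiplicity 1.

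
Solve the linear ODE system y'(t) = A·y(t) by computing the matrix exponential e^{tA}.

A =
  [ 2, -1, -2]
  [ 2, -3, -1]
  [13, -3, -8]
e^{tA} =
  [-3*t^2*exp(-3*t)/2 + 5*t*exp(-3*t) + exp(-3*t), t^2*exp(-3*t)/2 - t*exp(-3*t), t^2*exp(-3*t)/2 - 2*t*exp(-3*t)]
  [-3*t^2*exp(-3*t)/2 + 2*t*exp(-3*t), t^2*exp(-3*t)/2 + exp(-3*t), t^2*exp(-3*t)/2 - t*exp(-3*t)]
  [-3*t^2*exp(-3*t) + 13*t*exp(-3*t), t^2*exp(-3*t) - 3*t*exp(-3*t), t^2*exp(-3*t) - 5*t*exp(-3*t) + exp(-3*t)]

Strategy: write A = P · J · P⁻¹ where J is a Jordan canonical form, so e^{tA} = P · e^{tJ} · P⁻¹, and e^{tJ} can be computed block-by-block.

A has Jordan form
J =
  [-3,  1,  0]
  [ 0, -3,  1]
  [ 0,  0, -3]
(up to reordering of blocks).

Per-block formulas:
  For a 3×3 Jordan block J_3(-3): exp(t · J_3(-3)) = e^(-3t)·(I + t·N + (t^2/2)·N^2), where N is the 3×3 nilpotent shift.

After assembling e^{tJ} and conjugating by P, we get:

e^{tA} =
  [-3*t^2*exp(-3*t)/2 + 5*t*exp(-3*t) + exp(-3*t), t^2*exp(-3*t)/2 - t*exp(-3*t), t^2*exp(-3*t)/2 - 2*t*exp(-3*t)]
  [-3*t^2*exp(-3*t)/2 + 2*t*exp(-3*t), t^2*exp(-3*t)/2 + exp(-3*t), t^2*exp(-3*t)/2 - t*exp(-3*t)]
  [-3*t^2*exp(-3*t) + 13*t*exp(-3*t), t^2*exp(-3*t) - 3*t*exp(-3*t), t^2*exp(-3*t) - 5*t*exp(-3*t) + exp(-3*t)]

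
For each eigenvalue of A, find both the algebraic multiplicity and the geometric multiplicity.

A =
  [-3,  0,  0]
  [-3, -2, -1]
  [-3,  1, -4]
λ = -3: alg = 3, geom = 2

Step 1 — factor the characteristic polynomial to read off the algebraic multiplicities:
  χ_A(x) = (x + 3)^3

Step 2 — compute geometric multiplicities via the rank-nullity identity g(λ) = n − rank(A − λI):
  rank(A − (-3)·I) = 1, so dim ker(A − (-3)·I) = n − 1 = 2

Summary:
  λ = -3: algebraic multiplicity = 3, geometric multiplicity = 2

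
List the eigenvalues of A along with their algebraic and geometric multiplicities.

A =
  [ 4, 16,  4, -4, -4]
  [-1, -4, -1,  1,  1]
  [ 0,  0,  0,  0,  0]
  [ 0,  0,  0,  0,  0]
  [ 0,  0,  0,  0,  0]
λ = 0: alg = 5, geom = 4

Step 1 — factor the characteristic polynomial to read off the algebraic multiplicities:
  χ_A(x) = x^5

Step 2 — compute geometric multiplicities via the rank-nullity identity g(λ) = n − rank(A − λI):
  rank(A − (0)·I) = 1, so dim ker(A − (0)·I) = n − 1 = 4

Summary:
  λ = 0: algebraic multiplicity = 5, geometric multiplicity = 4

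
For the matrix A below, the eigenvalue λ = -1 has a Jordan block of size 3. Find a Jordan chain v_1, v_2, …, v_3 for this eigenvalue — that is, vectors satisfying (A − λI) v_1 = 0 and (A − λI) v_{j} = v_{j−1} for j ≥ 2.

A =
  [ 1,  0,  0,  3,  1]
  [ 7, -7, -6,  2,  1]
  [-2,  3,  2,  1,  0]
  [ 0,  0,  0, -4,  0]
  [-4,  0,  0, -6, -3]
A Jordan chain for λ = -1 of length 3:
v_1 = (0, -2, 2, 0, 0)ᵀ
v_2 = (2, 1, 1, 0, -4)ᵀ
v_3 = (1, 1, 0, 0, 0)ᵀ

Let N = A − (-1)·I. We want v_3 with N^3 v_3 = 0 but N^2 v_3 ≠ 0; then v_{j-1} := N · v_j for j = 3, …, 2.

Pick v_3 = (1, 1, 0, 0, 0)ᵀ.
Then v_2 = N · v_3 = (2, 1, 1, 0, -4)ᵀ.
Then v_1 = N · v_2 = (0, -2, 2, 0, 0)ᵀ.

Sanity check: (A − (-1)·I) v_1 = (0, 0, 0, 0, 0)ᵀ = 0. ✓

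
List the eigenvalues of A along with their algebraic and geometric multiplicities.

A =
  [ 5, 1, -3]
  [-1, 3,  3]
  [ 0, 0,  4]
λ = 4: alg = 3, geom = 2

Step 1 — factor the characteristic polynomial to read off the algebraic multiplicities:
  χ_A(x) = (x - 4)^3

Step 2 — compute geometric multiplicities via the rank-nullity identity g(λ) = n − rank(A − λI):
  rank(A − (4)·I) = 1, so dim ker(A − (4)·I) = n − 1 = 2

Summary:
  λ = 4: algebraic multiplicity = 3, geometric multiplicity = 2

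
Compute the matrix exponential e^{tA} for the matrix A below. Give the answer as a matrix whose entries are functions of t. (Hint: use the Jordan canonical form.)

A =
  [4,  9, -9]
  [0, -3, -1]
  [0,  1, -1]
e^{tA} =
  [exp(4*t), 3*t*exp(-2*t) + exp(4*t) - exp(-2*t), 3*t*exp(-2*t) - 2*exp(4*t) + 2*exp(-2*t)]
  [0, -t*exp(-2*t) + exp(-2*t), -t*exp(-2*t)]
  [0, t*exp(-2*t), t*exp(-2*t) + exp(-2*t)]

Strategy: write A = P · J · P⁻¹ where J is a Jordan canonical form, so e^{tA} = P · e^{tJ} · P⁻¹, and e^{tJ} can be computed block-by-block.

A has Jordan form
J =
  [-2,  1, 0]
  [ 0, -2, 0]
  [ 0,  0, 4]
(up to reordering of blocks).

Per-block formulas:
  For a 1×1 block at λ = 4: exp(t · [4]) = [e^(4t)].
  For a 2×2 Jordan block J_2(-2): exp(t · J_2(-2)) = e^(-2t)·(I + t·N), where N is the 2×2 nilpotent shift.

After assembling e^{tJ} and conjugating by P, we get:

e^{tA} =
  [exp(4*t), 3*t*exp(-2*t) + exp(4*t) - exp(-2*t), 3*t*exp(-2*t) - 2*exp(4*t) + 2*exp(-2*t)]
  [0, -t*exp(-2*t) + exp(-2*t), -t*exp(-2*t)]
  [0, t*exp(-2*t), t*exp(-2*t) + exp(-2*t)]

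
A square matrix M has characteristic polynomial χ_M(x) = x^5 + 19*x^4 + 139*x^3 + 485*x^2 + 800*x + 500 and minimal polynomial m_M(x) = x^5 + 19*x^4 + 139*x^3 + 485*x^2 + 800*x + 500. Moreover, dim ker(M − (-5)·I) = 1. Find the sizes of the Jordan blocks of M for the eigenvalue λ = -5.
Block sizes for λ = -5: [3]

Step 1 — from the characteristic polynomial, algebraic multiplicity of λ = -5 is 3. From dim ker(M − (-5)·I) = 1, there are exactly 1 Jordan blocks for λ = -5.
Step 2 — from the minimal polynomial, the factor (x + 5)^3 tells us the largest block for λ = -5 has size 3.
Step 3 — with total size 3, 1 blocks, and largest block 3, the block sizes (in nonincreasing order) are [3].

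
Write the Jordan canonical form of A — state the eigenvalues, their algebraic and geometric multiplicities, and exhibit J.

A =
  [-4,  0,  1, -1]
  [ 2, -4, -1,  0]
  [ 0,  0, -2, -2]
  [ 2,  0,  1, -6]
J_3(-4) ⊕ J_1(-4)

The characteristic polynomial is
  det(x·I − A) = x^4 + 16*x^3 + 96*x^2 + 256*x + 256 = (x + 4)^4

Eigenvalues and multiplicities (the geometric multiplicity of λ is n − rank(A − λI), which equals the number of Jordan blocks for λ):
  λ = -4: algebraic multiplicity = 4, geometric multiplicity = 2

Determining the block sizes for each eigenvalue:
  λ = -4: with am = 4 and gm = 2, the partition is not yet determined (e.g. several partitions of 4 into 2 parts exist). Let N = A − (-4)·I. Computing rank(N^1) = 2, rank(N^2) = 1, rank(N^3) = 0; the number of blocks of size ≥ j is rank(N^{j−1}) − rank(N^j), giving [2, 1, 1]. So we have 1 block(s) of size 3, 1 block(s) of size 1 → block sizes [3, 1]

Assembling the blocks gives a Jordan form
J =
  [-4,  1,  0,  0]
  [ 0, -4,  1,  0]
  [ 0,  0, -4,  0]
  [ 0,  0,  0, -4]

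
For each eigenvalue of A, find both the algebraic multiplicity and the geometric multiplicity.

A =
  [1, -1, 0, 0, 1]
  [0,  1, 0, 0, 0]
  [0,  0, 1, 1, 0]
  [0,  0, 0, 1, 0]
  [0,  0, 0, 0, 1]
λ = 1: alg = 5, geom = 3

Step 1 — factor the characteristic polynomial to read off the algebraic multiplicities:
  χ_A(x) = (x - 1)^5

Step 2 — compute geometric multiplicities via the rank-nullity identity g(λ) = n − rank(A − λI):
  rank(A − (1)·I) = 2, so dim ker(A − (1)·I) = n − 2 = 3

Summary:
  λ = 1: algebraic multiplicity = 5, geometric multiplicity = 3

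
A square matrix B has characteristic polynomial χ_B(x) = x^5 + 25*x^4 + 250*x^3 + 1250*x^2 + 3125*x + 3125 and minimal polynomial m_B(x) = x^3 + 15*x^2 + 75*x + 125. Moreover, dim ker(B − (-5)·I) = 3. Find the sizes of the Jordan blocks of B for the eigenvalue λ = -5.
Block sizes for λ = -5: [3, 1, 1]

Step 1 — from the characteristic polynomial, algebraic multiplicity of λ = -5 is 5. From dim ker(B − (-5)·I) = 3, there are exactly 3 Jordan blocks for λ = -5.
Step 2 — from the minimal polynomial, the factor (x + 5)^3 tells us the largest block for λ = -5 has size 3.
Step 3 — with total size 5, 3 blocks, and largest block 3, the block sizes (in nonincreasing order) are [3, 1, 1].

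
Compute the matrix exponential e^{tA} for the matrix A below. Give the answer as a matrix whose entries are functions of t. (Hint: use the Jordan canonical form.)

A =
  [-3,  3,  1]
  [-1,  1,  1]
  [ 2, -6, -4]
e^{tA} =
  [-t*exp(-2*t) + exp(-2*t), 3*t*exp(-2*t), t*exp(-2*t)]
  [-t*exp(-2*t), 3*t*exp(-2*t) + exp(-2*t), t*exp(-2*t)]
  [2*t*exp(-2*t), -6*t*exp(-2*t), -2*t*exp(-2*t) + exp(-2*t)]

Strategy: write A = P · J · P⁻¹ where J is a Jordan canonical form, so e^{tA} = P · e^{tJ} · P⁻¹, and e^{tJ} can be computed block-by-block.

A has Jordan form
J =
  [-2,  1,  0]
  [ 0, -2,  0]
  [ 0,  0, -2]
(up to reordering of blocks).

Per-block formulas:
  For a 2×2 Jordan block J_2(-2): exp(t · J_2(-2)) = e^(-2t)·(I + t·N), where N is the 2×2 nilpotent shift.
  For a 1×1 block at λ = -2: exp(t · [-2]) = [e^(-2t)].

After assembling e^{tJ} and conjugating by P, we get:

e^{tA} =
  [-t*exp(-2*t) + exp(-2*t), 3*t*exp(-2*t), t*exp(-2*t)]
  [-t*exp(-2*t), 3*t*exp(-2*t) + exp(-2*t), t*exp(-2*t)]
  [2*t*exp(-2*t), -6*t*exp(-2*t), -2*t*exp(-2*t) + exp(-2*t)]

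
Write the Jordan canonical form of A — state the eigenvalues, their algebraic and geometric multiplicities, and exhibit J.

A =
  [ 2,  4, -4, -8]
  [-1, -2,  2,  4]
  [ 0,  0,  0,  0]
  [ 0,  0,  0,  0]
J_2(0) ⊕ J_1(0) ⊕ J_1(0)

The characteristic polynomial is
  det(x·I − A) = x^4

Eigenvalues and multiplicities (the geometric multiplicity of λ is n − rank(A − λI), which equals the number of Jordan blocks for λ):
  λ = 0: algebraic multiplicity = 4, geometric multiplicity = 3

Determining the block sizes for each eigenvalue:
  λ = 0: 3 blocks summing to 4 forces exactly one block of size 2 and the rest size 1 → block sizes [2, 1, 1]

Assembling the blocks gives a Jordan form
J =
  [0, 1, 0, 0]
  [0, 0, 0, 0]
  [0, 0, 0, 0]
  [0, 0, 0, 0]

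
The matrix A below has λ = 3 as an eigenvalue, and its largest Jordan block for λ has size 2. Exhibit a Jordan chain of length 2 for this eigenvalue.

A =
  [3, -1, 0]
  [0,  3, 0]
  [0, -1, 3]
A Jordan chain for λ = 3 of length 2:
v_1 = (-1, 0, -1)ᵀ
v_2 = (0, 1, 0)ᵀ

Let N = A − (3)·I. We want v_2 with N^2 v_2 = 0 but N^1 v_2 ≠ 0; then v_{j-1} := N · v_j for j = 2, …, 2.

Pick v_2 = (0, 1, 0)ᵀ.
Then v_1 = N · v_2 = (-1, 0, -1)ᵀ.

Sanity check: (A − (3)·I) v_1 = (0, 0, 0)ᵀ = 0. ✓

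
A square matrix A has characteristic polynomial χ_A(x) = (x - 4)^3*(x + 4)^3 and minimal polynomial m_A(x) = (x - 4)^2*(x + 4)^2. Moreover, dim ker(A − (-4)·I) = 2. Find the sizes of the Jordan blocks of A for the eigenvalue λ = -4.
Block sizes for λ = -4: [2, 1]

Step 1 — from the characteristic polynomial, algebraic multiplicity of λ = -4 is 3. From dim ker(A − (-4)·I) = 2, there are exactly 2 Jordan blocks for λ = -4.
Step 2 — from the minimal polynomial, the factor (x + 4)^2 tells us the largest block for λ = -4 has size 2.
Step 3 — with total size 3, 2 blocks, and largest block 2, the block sizes (in nonincreasing order) are [2, 1].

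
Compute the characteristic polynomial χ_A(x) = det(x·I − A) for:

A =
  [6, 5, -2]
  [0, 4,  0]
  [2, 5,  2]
x^3 - 12*x^2 + 48*x - 64

Expanding det(x·I − A) (e.g. by cofactor expansion or by noting that A is similar to its Jordan form J, which has the same characteristic polynomial as A) gives
  χ_A(x) = x^3 - 12*x^2 + 48*x - 64
which factors as (x - 4)^3. The eigenvalues (with algebraic multiplicities) are λ = 4 with multiplicity 3.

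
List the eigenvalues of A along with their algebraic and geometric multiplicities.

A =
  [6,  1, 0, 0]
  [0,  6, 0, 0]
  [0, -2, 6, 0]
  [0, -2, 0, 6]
λ = 6: alg = 4, geom = 3

Step 1 — factor the characteristic polynomial to read off the algebraic multiplicities:
  χ_A(x) = (x - 6)^4

Step 2 — compute geometric multiplicities via the rank-nullity identity g(λ) = n − rank(A − λI):
  rank(A − (6)·I) = 1, so dim ker(A − (6)·I) = n − 1 = 3

Summary:
  λ = 6: algebraic multiplicity = 4, geometric multiplicity = 3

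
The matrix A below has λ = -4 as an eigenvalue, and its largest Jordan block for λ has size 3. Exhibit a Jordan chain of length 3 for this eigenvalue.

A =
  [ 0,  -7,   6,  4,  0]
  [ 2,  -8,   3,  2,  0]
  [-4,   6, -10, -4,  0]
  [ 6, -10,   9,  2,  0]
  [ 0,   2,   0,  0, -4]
A Jordan chain for λ = -4 of length 3:
v_1 = (2, 0, -4, 4, 4)ᵀ
v_2 = (4, 2, -4, 6, 0)ᵀ
v_3 = (1, 0, 0, 0, 0)ᵀ

Let N = A − (-4)·I. We want v_3 with N^3 v_3 = 0 but N^2 v_3 ≠ 0; then v_{j-1} := N · v_j for j = 3, …, 2.

Pick v_3 = (1, 0, 0, 0, 0)ᵀ.
Then v_2 = N · v_3 = (4, 2, -4, 6, 0)ᵀ.
Then v_1 = N · v_2 = (2, 0, -4, 4, 4)ᵀ.

Sanity check: (A − (-4)·I) v_1 = (0, 0, 0, 0, 0)ᵀ = 0. ✓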